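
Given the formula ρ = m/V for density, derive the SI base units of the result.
Units of each symbol in ρ = m/V:
  m (mass): kg
  V (volume): m³  → in the denominator, contributes 1/m³

Multiplying the contributions: [kg] · [1/m³]
Adding exponents of each base unit: kg: 1, m: -3
SI base units of density: kg/m³

Answer: kg/m³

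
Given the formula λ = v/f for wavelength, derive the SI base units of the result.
Units of each symbol in λ = v/f:
  v (wave speed): m/s
  f (frequency): 1/s  → in the denominator, contributes s

Multiplying the contributions: [m/s] · [s]
Adding exponents of each base unit: m: 1
SI base units of wavelength: m

Answer: m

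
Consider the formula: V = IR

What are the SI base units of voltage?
Units of each symbol in V = IR:
  I (current): A
  R (resistance, in ohms): kg·m²/(s³·A²)

Multiplying the contributions: [A] · [kg·m²/(s³·A²)]
Adding exponents of each base unit: kg: 1, m: 2, s: -3, A: -1
SI base units of voltage: kg·m²/(s³·A)

Answer: kg·m²/(s³·A)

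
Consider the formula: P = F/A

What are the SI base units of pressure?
Units of each symbol in P = F/A:
  F (force): kg·m/s²
  A (area): m²  → in the denominator, contributes 1/m²

Multiplying the contributions: [kg·m/s²] · [1/m²]
Adding exponents of each base unit: kg: 1, m: -1, s: -2
SI base units of pressure: kg/(m·s²)

Answer: kg/(m·s²)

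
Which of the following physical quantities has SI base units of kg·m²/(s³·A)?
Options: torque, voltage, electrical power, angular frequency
Checking the SI base units of each option:
  torque (τ = Fr): kg·m²/s²  ✗
  voltage (V = IR): kg·m²/(s³·A)  ✓ matches
  electrical power (P = IV): kg·m²/s³  ✗
  angular frequency (ω = 2πf): 1/s  ✗

Only voltage has units kg·m²/(s³·A).

Answer: voltage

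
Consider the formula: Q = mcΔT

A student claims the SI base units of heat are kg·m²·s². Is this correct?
Units of each symbol in Q = mcΔT:
  m (mass): kg
  c (specific heat capacity, in J/(kg·K)): m²/(s²·K)
  ΔT (temperature change): K

Multiplying the contributions: [kg] · [m²/(s²·K)] · [K]
Adding exponents of each base unit: kg: 1, m: 2, s: -2
SI base units of heat: kg·m²/s²

The claimed units kg·m²·s² (exponents kg: 1, m: 2, s: 2) do not match the derived units kg·m²/s² (exponents kg: 1, m: 2, s: -2), so the claim is incorrect.

Answer: No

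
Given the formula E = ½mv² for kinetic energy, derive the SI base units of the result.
Units of each symbol in E = ½mv²:
  m (mass): kg
  v (speed): m/s  → to the power 2, contributes m²/s²
  The factor ½ is dimensionless.

Multiplying the contributions: [kg] · [m²/s²]
Adding exponents of each base unit: kg: 1, m: 2, s: -2
SI base units of kinetic energy: kg·m²/s²

Answer: kg·m²/s²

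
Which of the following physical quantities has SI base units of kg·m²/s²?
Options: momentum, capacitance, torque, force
Checking the SI base units of each option:
  momentum (p = mv): kg·m/s  ✗
  capacitance (C = Q/V): s⁴·A²/(kg·m²)  ✗
  torque (τ = Fr): kg·m²/s²  ✓ matches
  force (F = ma): kg·m/s²  ✗

Only torque has units kg·m²/s².

Answer: torque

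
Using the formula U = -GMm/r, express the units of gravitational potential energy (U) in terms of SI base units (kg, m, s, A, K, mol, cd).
Units of each symbol in U = -GMm/r:
  G (gravitational constant): m³/(kg·s²)
  M (mass): kg
  m (mass): kg
  r (distance): m  → in the denominator, contributes 1/m
  The minus sign does not affect the units.

Multiplying the contributions: [m³/(kg·s²)] · [kg] · [kg] · [1/m]
Adding exponents of each base unit: kg: 1, m: 2, s: -2
SI base units of gravitational potential energy: kg·m²/s²

Answer: kg·m²/s²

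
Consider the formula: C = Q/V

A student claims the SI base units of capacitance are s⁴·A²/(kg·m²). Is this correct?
Units of each symbol in C = Q/V:
  Q (charge, in coulombs): s·A
  V (voltage, in volts): kg·m²/(s³·A)  → in the denominator, contributes s³·A/(kg·m²)

Multiplying the contributions: [s·A] · [s³·A/(kg·m²)]
Adding exponents of each base unit: kg: -1, m: -2, s: 4, A: 2
SI base units of capacitance: s⁴·A²/(kg·m²)

The claimed units s⁴·A²/(kg·m²) match the derived units, so the claim is correct.

Answer: Yes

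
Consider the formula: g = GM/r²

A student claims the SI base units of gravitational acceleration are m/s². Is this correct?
Units of each symbol in g = GM/r²:
  G (gravitational constant): m³/(kg·s²)
  M (mass): kg
  r (distance): m  → to the power 2 in the denominator, contributes 1/m²

Multiplying the contributions: [m³/(kg·s²)] · [kg] · [1/m²]
Adding exponents of each base unit: m: 1, s: -2
SI base units of gravitational acceleration: m/s²

The claimed units m/s² match the derived units, so the claim is correct.

Answer: Yes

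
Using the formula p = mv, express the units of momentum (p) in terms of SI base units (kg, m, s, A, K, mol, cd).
Units of each symbol in p = mv:
  m (mass): kg
  v (velocity): m/s

Multiplying the contributions: [kg] · [m/s]
Adding exponents of each base unit: kg: 1, m: 1, s: -1
SI base units of momentum: kg·m/s

Answer: kg·m/s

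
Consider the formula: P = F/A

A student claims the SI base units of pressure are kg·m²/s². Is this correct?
Units of each symbol in P = F/A:
  F (force): kg·m/s²
  A (area): m²  → in the denominator, contributes 1/m²

Multiplying the contributions: [kg·m/s²] · [1/m²]
Adding exponents of each base unit: kg: 1, m: -1, s: -2
SI base units of pressure: kg/(m·s²)

The claimed units kg·m²/s² (exponents kg: 1, m: 2, s: -2) do not match the derived units kg/(m·s²) (exponents kg: 1, m: -1, s: -2), so the claim is incorrect.

Answer: No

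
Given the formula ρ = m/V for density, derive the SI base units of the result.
Units of each symbol in ρ = m/V:
  m (mass): kg
  V (volume): m³  → in the denominator, contributes 1/m³

Multiplying the contributions: [kg] · [1/m³]
Adding exponents of each base unit: kg: 1, m: -3
SI base units of density: kg/m³

Answer: kg/m³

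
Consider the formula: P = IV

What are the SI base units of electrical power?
Units of each symbol in P = IV:
  I (current): A
  V (voltage, in volts): kg·m²/(s³·A)

Multiplying the contributions: [A] · [kg·m²/(s³·A)]
Adding exponents of each base unit: kg: 1, m: 2, s: -3
SI base units of electrical power: kg·m²/s³

Answer: kg·m²/s³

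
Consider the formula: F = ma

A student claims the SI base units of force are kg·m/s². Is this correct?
Units of each symbol in F = ma:
  m (mass): kg
  a (acceleration): m/s²

Multiplying the contributions: [kg] · [m/s²]
Adding exponents of each base unit: kg: 1, m: 1, s: -2
SI base units of force: kg·m/s²

The claimed units kg·m/s² match the derived units, so the claim is correct.

Answer: Yes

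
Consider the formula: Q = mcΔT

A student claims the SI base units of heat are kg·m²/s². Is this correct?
Units of each symbol in Q = mcΔT:
  m (mass): kg
  c (specific heat capacity, in J/(kg·K)): m²/(s²·K)
  ΔT (temperature change): K

Multiplying the contributions: [kg] · [m²/(s²·K)] · [K]
Adding exponents of each base unit: kg: 1, m: 2, s: -2
SI base units of heat: kg·m²/s²

The claimed units kg·m²/s² match the derived units, so the claim is correct.

Answer: Yes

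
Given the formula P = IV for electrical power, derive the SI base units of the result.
Units of each symbol in P = IV:
  I (current): A
  V (voltage, in volts): kg·m²/(s³·A)

Multiplying the contributions: [A] · [kg·m²/(s³·A)]
Adding exponents of each base unit: kg: 1, m: 2, s: -3
SI base units of electrical power: kg·m²/s³

Answer: kg·m²/s³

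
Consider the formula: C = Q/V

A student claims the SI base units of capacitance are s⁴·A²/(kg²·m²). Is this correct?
Units of each symbol in C = Q/V:
  Q (charge, in coulombs): s·A
  V (voltage, in volts): kg·m²/(s³·A)  → in the denominator, contributes s³·A/(kg·m²)

Multiplying the contributions: [s·A] · [s³·A/(kg·m²)]
Adding exponents of each base unit: kg: -1, m: -2, s: 4, A: 2
SI base units of capacitance: s⁴·A²/(kg·m²)

The claimed units s⁴·A²/(kg²·m²) (exponents kg: -2, m: -2, s: 4, A: 2) do not match the derived units s⁴·A²/(kg·m²) (exponents kg: -1, m: -2, s: 4, A: 2), so the claim is incorrect.

Answer: No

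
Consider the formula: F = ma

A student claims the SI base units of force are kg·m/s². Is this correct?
Units of each symbol in F = ma:
  m (mass): kg
  a (acceleration): m/s²

Multiplying the contributions: [kg] · [m/s²]
Adding exponents of each base unit: kg: 1, m: 1, s: -2
SI base units of force: kg·m/s²

The claimed units kg·m/s² match the derived units, so the claim is correct.

Answer: Yes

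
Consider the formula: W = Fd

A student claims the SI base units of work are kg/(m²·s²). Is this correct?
Units of each symbol in W = Fd:
  F (force): kg·m/s²
  d (displacement): m

Multiplying the contributions: [kg·m/s²] · [m]
Adding exponents of each base unit: kg: 1, m: 2, s: -2
SI base units of work: kg·m²/s²

The claimed units kg/(m²·s²) (exponents kg: 1, m: -2, s: -2) do not match the derived units kg·m²/s² (exponents kg: 1, m: 2, s: -2), so the claim is incorrect.

Answer: No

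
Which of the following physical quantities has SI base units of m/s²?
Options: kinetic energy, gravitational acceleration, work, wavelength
Checking the SI base units of each option:
  kinetic energy (E = ½mv²): kg·m²/s²  ✗
  gravitational acceleration (g = GM/r²): m/s²  ✓ matches
  work (W = Fd): kg·m²/s²  ✗
  wavelength (λ = v/f): m  ✗

Only gravitational acceleration has units m/s².

Answer: gravitational acceleration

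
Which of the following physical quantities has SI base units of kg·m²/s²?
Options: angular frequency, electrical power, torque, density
Checking the SI base units of each option:
  angular frequency (ω = 2πf): 1/s  ✗
  electrical power (P = IV): kg·m²/s³  ✗
  torque (τ = Fr): kg·m²/s²  ✓ matches
  density (ρ = m/V): kg/m³  ✗

Only torque has units kg·m²/s².

Answer: torque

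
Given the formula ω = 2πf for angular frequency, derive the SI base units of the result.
Units of each symbol in ω = 2πf:
  f (frequency): 1/s
  The factor 2π is dimensionless.

Multiplying the contributions: [1/s]
Adding exponents of each base unit: s: -1
SI base units of angular frequency: 1/s

Answer: 1/s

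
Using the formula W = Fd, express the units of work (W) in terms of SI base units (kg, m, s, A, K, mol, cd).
Units of each symbol in W = Fd:
  F (force): kg·m/s²
  d (displacement): m

Multiplying the contributions: [kg·m/s²] · [m]
Adding exponents of each base unit: kg: 1, m: 2, s: -2
SI base units of work: kg·m²/s²

Answer: kg·m²/s²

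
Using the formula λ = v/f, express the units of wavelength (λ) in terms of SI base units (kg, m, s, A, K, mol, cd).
Units of each symbol in λ = v/f:
  v (wave speed): m/s
  f (frequency): 1/s  → in the denominator, contributes s

Multiplying the contributions: [m/s] · [s]
Adding exponents of each base unit: m: 1
SI base units of wavelength: m

Answer: m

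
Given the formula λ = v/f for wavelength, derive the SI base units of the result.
Units of each symbol in λ = v/f:
  v (wave speed): m/s
  f (frequency): 1/s  → in the denominator, contributes s

Multiplying the contributions: [m/s] · [s]
Adding exponents of each base unit: m: 1
SI base units of wavelength: m

Answer: m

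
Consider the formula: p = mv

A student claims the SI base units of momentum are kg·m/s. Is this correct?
Units of each symbol in p = mv:
  m (mass): kg
  v (velocity): m/s

Multiplying the contributions: [kg] · [m/s]
Adding exponents of each base unit: kg: 1, m: 1, s: -1
SI base units of momentum: kg·m/s

The claimed units kg·m/s match the derived units, so the claim is correct.

Answer: Yes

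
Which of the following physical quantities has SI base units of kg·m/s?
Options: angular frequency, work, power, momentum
Checking the SI base units of each option:
  angular frequency (ω = 2πf): 1/s  ✗
  work (W = Fd): kg·m²/s²  ✗
  power (P = W/t): kg·m²/s³  ✗
  momentum (p = mv): kg·m/s  ✓ matches

Only momentum has units kg·m/s.

Answer: momentum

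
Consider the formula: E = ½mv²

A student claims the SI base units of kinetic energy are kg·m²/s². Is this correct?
Units of each symbol in E = ½mv²:
  m (mass): kg
  v (speed): m/s  → to the power 2, contributes m²/s²
  The factor ½ is dimensionless.

Multiplying the contributions: [kg] · [m²/s²]
Adding exponents of each base unit: kg: 1, m: 2, s: -2
SI base units of kinetic energy: kg·m²/s²

The claimed units kg·m²/s² match the derived units, so the claim is correct.

Answer: Yes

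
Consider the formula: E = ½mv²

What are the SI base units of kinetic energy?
Units of each symbol in E = ½mv²:
  m (mass): kg
  v (speed): m/s  → to the power 2, contributes m²/s²
  The factor ½ is dimensionless.

Multiplying the contributions: [kg] · [m²/s²]
Adding exponents of each base unit: kg: 1, m: 2, s: -2
SI base units of kinetic energy: kg·m²/s²

Answer: kg·m²/s²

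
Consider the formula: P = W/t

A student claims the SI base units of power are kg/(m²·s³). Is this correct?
Units of each symbol in P = W/t:
  W (work): kg·m²/s²
  t (time): s  → in the denominator, contributes 1/s

Multiplying the contributions: [kg·m²/s²] · [1/s]
Adding exponents of each base unit: kg: 1, m: 2, s: -3
SI base units of power: kg·m²/s³

The claimed units kg/(m²·s³) (exponents kg: 1, m: -2, s: -3) do not match the derived units kg·m²/s³ (exponents kg: 1, m: 2, s: -3), so the claim is incorrect.

Answer: No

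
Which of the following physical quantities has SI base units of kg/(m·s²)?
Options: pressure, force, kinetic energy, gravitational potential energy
Checking the SI base units of each option:
  pressure (P = F/A): kg/(m·s²)  ✓ matches
  force (F = ma): kg·m/s²  ✗
  kinetic energy (E = ½mv²): kg·m²/s²  ✗
  gravitational potential energy (U = -GMm/r): kg·m²/s²  ✗

Only pressure has units kg/(m·s²).

Answer: pressure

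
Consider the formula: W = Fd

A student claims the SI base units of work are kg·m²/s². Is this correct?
Units of each symbol in W = Fd:
  F (force): kg·m/s²
  d (displacement): m

Multiplying the contributions: [kg·m/s²] · [m]
Adding exponents of each base unit: kg: 1, m: 2, s: -2
SI base units of work: kg·m²/s²

The claimed units kg·m²/s² match the derived units, so the claim is correct.

Answer: Yes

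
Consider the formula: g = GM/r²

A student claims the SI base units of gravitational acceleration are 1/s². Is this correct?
Units of each symbol in g = GM/r²:
  G (gravitational constant): m³/(kg·s²)
  M (mass): kg
  r (distance): m  → to the power 2 in the denominator, contributes 1/m²

Multiplying the contributions: [m³/(kg·s²)] · [kg] · [1/m²]
Adding exponents of each base unit: m: 1, s: -2
SI base units of gravitational acceleration: m/s²

The claimed units 1/s² (exponents s: -2) do not match the derived units m/s² (exponents m: 1, s: -2), so the claim is incorrect.

Answer: No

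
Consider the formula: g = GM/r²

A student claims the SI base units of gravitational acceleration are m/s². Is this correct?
Units of each symbol in g = GM/r²:
  G (gravitational constant): m³/(kg·s²)
  M (mass): kg
  r (distance): m  → to the power 2 in the denominator, contributes 1/m²

Multiplying the contributions: [m³/(kg·s²)] · [kg] · [1/m²]
Adding exponents of each base unit: m: 1, s: -2
SI base units of gravitational acceleration: m/s²

The claimed units m/s² match the derived units, so the claim is correct.

Answer: Yes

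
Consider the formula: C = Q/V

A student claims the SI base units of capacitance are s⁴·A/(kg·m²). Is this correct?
Units of each symbol in C = Q/V:
  Q (charge, in coulombs): s·A
  V (voltage, in volts): kg·m²/(s³·A)  → in the denominator, contributes s³·A/(kg·m²)

Multiplying the contributions: [s·A] · [s³·A/(kg·m²)]
Adding exponents of each base unit: kg: -1, m: -2, s: 4, A: 2
SI base units of capacitance: s⁴·A²/(kg·m²)

The claimed units s⁴·A/(kg·m²) (exponents kg: -1, m: -2, s: 4, A: 1) do not match the derived units s⁴·A²/(kg·m²) (exponents kg: -1, m: -2, s: 4, A: 2), so the claim is incorrect.

Answer: No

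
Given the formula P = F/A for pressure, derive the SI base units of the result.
Units of each symbol in P = F/A:
  F (force): kg·m/s²
  A (area): m²  → in the denominator, contributes 1/m²

Multiplying the contributions: [kg·m/s²] · [1/m²]
Adding exponents of each base unit: kg: 1, m: -1, s: -2
SI base units of pressure: kg/(m·s²)

Answer: kg/(m·s²)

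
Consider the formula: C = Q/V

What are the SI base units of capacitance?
Units of each symbol in C = Q/V:
  Q (charge, in coulombs): s·A
  V (voltage, in volts): kg·m²/(s³·A)  → in the denominator, contributes s³·A/(kg·m²)

Multiplying the contributions: [s·A] · [s³·A/(kg·m²)]
Adding exponents of each base unit: kg: -1, m: -2, s: 4, A: 2
SI base units of capacitance: s⁴·A²/(kg·m²)

Answer: s⁴·A²/(kg·m²)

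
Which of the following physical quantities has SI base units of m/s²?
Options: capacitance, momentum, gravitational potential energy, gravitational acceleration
Checking the SI base units of each option:
  capacitance (C = Q/V): s⁴·A²/(kg·m²)  ✗
  momentum (p = mv): kg·m/s  ✗
  gravitational potential energy (U = -GMm/r): kg·m²/s²  ✗
  gravitational acceleration (g = GM/r²): m/s²  ✓ matches

Only gravitational acceleration has units m/s².

Answer: gravitational acceleration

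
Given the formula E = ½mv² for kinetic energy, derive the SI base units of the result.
Units of each symbol in E = ½mv²:
  m (mass): kg
  v (speed): m/s  → to the power 2, contributes m²/s²
  The factor ½ is dimensionless.

Multiplying the contributions: [kg] · [m²/s²]
Adding exponents of each base unit: kg: 1, m: 2, s: -2
SI base units of kinetic energy: kg·m²/s²

Answer: kg·m²/s²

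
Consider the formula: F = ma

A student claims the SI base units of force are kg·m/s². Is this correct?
Units of each symbol in F = ma:
  m (mass): kg
  a (acceleration): m/s²

Multiplying the contributions: [kg] · [m/s²]
Adding exponents of each base unit: kg: 1, m: 1, s: -2
SI base units of force: kg·m/s²

The claimed units kg·m/s² match the derived units, so the claim is correct.

Answer: Yes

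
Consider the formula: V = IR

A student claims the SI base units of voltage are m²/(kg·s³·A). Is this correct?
Units of each symbol in V = IR:
  I (current): A
  R (resistance, in ohms): kg·m²/(s³·A²)

Multiplying the contributions: [A] · [kg·m²/(s³·A²)]
Adding exponents of each base unit: kg: 1, m: 2, s: -3, A: -1
SI base units of voltage: kg·m²/(s³·A)

The claimed units m²/(kg·s³·A) (exponents kg: -1, m: 2, s: -3, A: -1) do not match the derived units kg·m²/(s³·A) (exponents kg: 1, m: 2, s: -3, A: -1), so the claim is incorrect.

Answer: No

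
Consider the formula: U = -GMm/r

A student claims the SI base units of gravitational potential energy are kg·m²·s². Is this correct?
Units of each symbol in U = -GMm/r:
  G (gravitational constant): m³/(kg·s²)
  M (mass): kg
  m (mass): kg
  r (distance): m  → in the denominator, contributes 1/m
  The minus sign does not affect the units.

Multiplying the contributions: [m³/(kg·s²)] · [kg] · [kg] · [1/m]
Adding exponents of each base unit: kg: 1, m: 2, s: -2
SI base units of gravitational potential energy: kg·m²/s²

The claimed units kg·m²·s² (exponents kg: 1, m: 2, s: 2) do not match the derived units kg·m²/s² (exponents kg: 1, m: 2, s: -2), so the claim is incorrect.

Answer: No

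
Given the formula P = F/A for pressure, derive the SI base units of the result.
Units of each symbol in P = F/A:
  F (force): kg·m/s²
  A (area): m²  → in the denominator, contributes 1/m²

Multiplying the contributions: [kg·m/s²] · [1/m²]
Adding exponents of each base unit: kg: 1, m: -1, s: -2
SI base units of pressure: kg/(m·s²)

Answer: kg/(m·s²)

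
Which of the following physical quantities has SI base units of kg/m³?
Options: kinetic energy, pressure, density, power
Checking the SI base units of each option:
  kinetic energy (E = ½mv²): kg·m²/s²  ✗
  pressure (P = F/A): kg/(m·s²)  ✗
  density (ρ = m/V): kg/m³  ✓ matches
  power (P = W/t): kg·m²/s³  ✗

Only density has units kg/m³.

Answer: density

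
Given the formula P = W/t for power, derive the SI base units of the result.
Units of each symbol in P = W/t:
  W (work): kg·m²/s²
  t (time): s  → in the denominator, contributes 1/s

Multiplying the contributions: [kg·m²/s²] · [1/s]
Adding exponents of each base unit: kg: 1, m: 2, s: -3
SI base units of power: kg·m²/s³

Answer: kg·m²/s³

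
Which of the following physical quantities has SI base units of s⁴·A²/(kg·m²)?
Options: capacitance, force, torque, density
Checking the SI base units of each option:
  capacitance (C = Q/V): s⁴·A²/(kg·m²)  ✓ matches
  force (F = ma): kg·m/s²  ✗
  torque (τ = Fr): kg·m²/s²  ✗
  density (ρ = m/V): kg/m³  ✗

Only capacitance has units s⁴·A²/(kg·m²).

Answer: capacitance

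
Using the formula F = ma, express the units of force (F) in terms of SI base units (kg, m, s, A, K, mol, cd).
Units of each symbol in F = ma:
  m (mass): kg
  a (acceleration): m/s²

Multiplying the contributions: [kg] · [m/s²]
Adding exponents of each base unit: kg: 1, m: 1, s: -2
SI base units of force: kg·m/s²

Answer: kg·m/s²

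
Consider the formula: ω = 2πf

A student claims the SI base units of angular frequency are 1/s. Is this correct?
Units of each symbol in ω = 2πf:
  f (frequency): 1/s
  The factor 2π is dimensionless.

Multiplying the contributions: [1/s]
Adding exponents of each base unit: s: -1
SI base units of angular frequency: 1/s

The claimed units 1/s match the derived units, so the claim is correct.

Answer: Yes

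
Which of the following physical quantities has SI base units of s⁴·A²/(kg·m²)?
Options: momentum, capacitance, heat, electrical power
Checking the SI base units of each option:
  momentum (p = mv): kg·m/s  ✗
  capacitance (C = Q/V): s⁴·A²/(kg·m²)  ✓ matches
  heat (Q = mcΔT): kg·m²/s²  ✗
  electrical power (P = IV): kg·m²/s³  ✗

Only capacitance has units s⁴·A²/(kg·m²).

Answer: capacitance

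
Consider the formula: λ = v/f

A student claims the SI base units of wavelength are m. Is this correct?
Units of each symbol in λ = v/f:
  v (wave speed): m/s
  f (frequency): 1/s  → in the denominator, contributes s

Multiplying the contributions: [m/s] · [s]
Adding exponents of each base unit: m: 1
SI base units of wavelength: m

The claimed units m match the derived units, so the claim is correct.

Answer: Yes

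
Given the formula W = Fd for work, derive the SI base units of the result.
Units of each symbol in W = Fd:
  F (force): kg·m/s²
  d (displacement): m

Multiplying the contributions: [kg·m/s²] · [m]
Adding exponents of each base unit: kg: 1, m: 2, s: -2
SI base units of work: kg·m²/s²

Answer: kg·m²/s²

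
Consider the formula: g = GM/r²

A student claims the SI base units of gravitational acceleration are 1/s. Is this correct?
Units of each symbol in g = GM/r²:
  G (gravitational constant): m³/(kg·s²)
  M (mass): kg
  r (distance): m  → to the power 2 in the denominator, contributes 1/m²

Multiplying the contributions: [m³/(kg·s²)] · [kg] · [1/m²]
Adding exponents of each base unit: m: 1, s: -2
SI base units of gravitational acceleration: m/s²

The claimed units 1/s (exponents s: -1) do not match the derived units m/s² (exponents m: 1, s: -2), so the claim is incorrect.

Answer: No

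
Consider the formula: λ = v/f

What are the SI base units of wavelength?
Units of each symbol in λ = v/f:
  v (wave speed): m/s
  f (frequency): 1/s  → in the denominator, contributes s

Multiplying the contributions: [m/s] · [s]
Adding exponents of each base unit: m: 1
SI base units of wavelength: m

Answer: m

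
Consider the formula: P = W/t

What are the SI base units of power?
Units of each symbol in P = W/t:
  W (work): kg·m²/s²
  t (time): s  → in the denominator, contributes 1/s

Multiplying the contributions: [kg·m²/s²] · [1/s]
Adding exponents of each base unit: kg: 1, m: 2, s: -3
SI base units of power: kg·m²/s³

Answer: kg·m²/s³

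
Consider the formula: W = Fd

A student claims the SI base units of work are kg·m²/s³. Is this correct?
Units of each symbol in W = Fd:
  F (force): kg·m/s²
  d (displacement): m

Multiplying the contributions: [kg·m/s²] · [m]
Adding exponents of each base unit: kg: 1, m: 2, s: -2
SI base units of work: kg·m²/s²

The claimed units kg·m²/s³ (exponents kg: 1, m: 2, s: -3) do not match the derived units kg·m²/s² (exponents kg: 1, m: 2, s: -2), so the claim is incorrect.

Answer: No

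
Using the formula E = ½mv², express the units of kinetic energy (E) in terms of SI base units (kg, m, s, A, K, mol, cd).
Units of each symbol in E = ½mv²:
  m (mass): kg
  v (speed): m/s  → to the power 2, contributes m²/s²
  The factor ½ is dimensionless.

Multiplying the contributions: [kg] · [m²/s²]
Adding exponents of each base unit: kg: 1, m: 2, s: -2
SI base units of kinetic energy: kg·m²/s²

Answer: kg·m²/s²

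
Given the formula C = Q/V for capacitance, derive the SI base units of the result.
Units of each symbol in C = Q/V:
  Q (charge, in coulombs): s·A
  V (voltage, in volts): kg·m²/(s³·A)  → in the denominator, contributes s³·A/(kg·m²)

Multiplying the contributions: [s·A] · [s³·A/(kg·m²)]
Adding exponents of each base unit: kg: -1, m: -2, s: 4, A: 2
SI base units of capacitance: s⁴·A²/(kg·m²)

Answer: s⁴·A²/(kg·m²)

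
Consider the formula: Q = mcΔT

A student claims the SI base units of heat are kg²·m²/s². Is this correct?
Units of each symbol in Q = mcΔT:
  m (mass): kg
  c (specific heat capacity, in J/(kg·K)): m²/(s²·K)
  ΔT (temperature change): K

Multiplying the contributions: [kg] · [m²/(s²·K)] · [K]
Adding exponents of each base unit: kg: 1, m: 2, s: -2
SI base units of heat: kg·m²/s²

The claimed units kg²·m²/s² (exponents kg: 2, m: 2, s: -2) do not match the derived units kg·m²/s² (exponents kg: 1, m: 2, s: -2), so the claim is incorrect.

Answer: No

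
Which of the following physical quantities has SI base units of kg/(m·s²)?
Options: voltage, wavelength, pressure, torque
Checking the SI base units of each option:
  voltage (V = IR): kg·m²/(s³·A)  ✗
  wavelength (λ = v/f): m  ✗
  pressure (P = F/A): kg/(m·s²)  ✓ matches
  torque (τ = Fr): kg·m²/s²  ✗

Only pressure has units kg/(m·s²).

Answer: pressure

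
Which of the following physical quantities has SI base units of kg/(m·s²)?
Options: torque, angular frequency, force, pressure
Checking the SI base units of each option:
  torque (τ = Fr): kg·m²/s²  ✗
  angular frequency (ω = 2πf): 1/s  ✗
  force (F = ma): kg·m/s²  ✗
  pressure (P = F/A): kg/(m·s²)  ✓ matches

Only pressure has units kg/(m·s²).

Answer: pressure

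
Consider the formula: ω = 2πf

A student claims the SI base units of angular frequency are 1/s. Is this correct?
Units of each symbol in ω = 2πf:
  f (frequency): 1/s
  The factor 2π is dimensionless.

Multiplying the contributions: [1/s]
Adding exponents of each base unit: s: -1
SI base units of angular frequency: 1/s

The claimed units 1/s match the derived units, so the claim is correct.

Answer: Yes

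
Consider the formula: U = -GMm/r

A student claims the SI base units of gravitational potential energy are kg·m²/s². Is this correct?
Units of each symbol in U = -GMm/r:
  G (gravitational constant): m³/(kg·s²)
  M (mass): kg
  m (mass): kg
  r (distance): m  → in the denominator, contributes 1/m
  The minus sign does not affect the units.

Multiplying the contributions: [m³/(kg·s²)] · [kg] · [kg] · [1/m]
Adding exponents of each base unit: kg: 1, m: 2, s: -2
SI base units of gravitational potential energy: kg·m²/s²

The claimed units kg·m²/s² match the derived units, so the claim is correct.

Answer: Yes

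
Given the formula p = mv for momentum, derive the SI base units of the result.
Units of each symbol in p = mv:
  m (mass): kg
  v (velocity): m/s

Multiplying the contributions: [kg] · [m/s]
Adding exponents of each base unit: kg: 1, m: 1, s: -1
SI base units of momentum: kg·m/s

Answer: kg·m/s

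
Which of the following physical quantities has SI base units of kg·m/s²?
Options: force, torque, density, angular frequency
Checking the SI base units of each option:
  force (F = ma): kg·m/s²  ✓ matches
  torque (τ = Fr): kg·m²/s²  ✗
  density (ρ = m/V): kg/m³  ✗
  angular frequency (ω = 2πf): 1/s  ✗

Only force has units kg·m/s².

Answer: force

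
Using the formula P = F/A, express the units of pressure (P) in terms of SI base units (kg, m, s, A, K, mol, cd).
Units of each symbol in P = F/A:
  F (force): kg·m/s²
  A (area): m²  → in the denominator, contributes 1/m²

Multiplying the contributions: [kg·m/s²] · [1/m²]
Adding exponents of each base unit: kg: 1, m: -1, s: -2
SI base units of pressure: kg/(m·s²)

Answer: kg/(m·s²)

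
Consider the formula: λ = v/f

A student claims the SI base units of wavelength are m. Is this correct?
Units of each symbol in λ = v/f:
  v (wave speed): m/s
  f (frequency): 1/s  → in the denominator, contributes s

Multiplying the contributions: [m/s] · [s]
Adding exponents of each base unit: m: 1
SI base units of wavelength: m

The claimed units m match the derived units, so the claim is correct.

Answer: Yes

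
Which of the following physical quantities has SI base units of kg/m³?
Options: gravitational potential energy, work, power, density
Checking the SI base units of each option:
  gravitational potential energy (U = -GMm/r): kg·m²/s²  ✗
  work (W = Fd): kg·m²/s²  ✗
  power (P = W/t): kg·m²/s³  ✗
  density (ρ = m/V): kg/m³  ✓ matches

Only density has units kg/m³.

Answer: density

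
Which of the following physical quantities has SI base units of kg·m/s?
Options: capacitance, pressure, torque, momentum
Checking the SI base units of each option:
  capacitance (C = Q/V): s⁴·A²/(kg·m²)  ✗
  pressure (P = F/A): kg/(m·s²)  ✗
  torque (τ = Fr): kg·m²/s²  ✗
  momentum (p = mv): kg·m/s  ✓ matches

Only momentum has units kg·m/s.

Answer: momentum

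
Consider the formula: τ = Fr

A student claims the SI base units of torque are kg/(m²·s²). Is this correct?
Units of each symbol in τ = Fr:
  F (force): kg·m/s²
  r (lever arm): m

Multiplying the contributions: [kg·m/s²] · [m]
Adding exponents of each base unit: kg: 1, m: 2, s: -2
SI base units of torque: kg·m²/s²

The claimed units kg/(m²·s²) (exponents kg: 1, m: -2, s: -2) do not match the derived units kg·m²/s² (exponents kg: 1, m: 2, s: -2), so the claim is incorrect.

Answer: No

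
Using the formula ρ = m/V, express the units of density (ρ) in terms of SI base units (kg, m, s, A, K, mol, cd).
Units of each symbol in ρ = m/V:
  m (mass): kg
  V (volume): m³  → in the denominator, contributes 1/m³

Multiplying the contributions: [kg] · [1/m³]
Adding exponents of each base unit: kg: 1, m: -3
SI base units of density: kg/m³

Answer: kg/m³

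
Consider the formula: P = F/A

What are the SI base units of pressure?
Units of each symbol in P = F/A:
  F (force): kg·m/s²
  A (area): m²  → in the denominator, contributes 1/m²

Multiplying the contributions: [kg·m/s²] · [1/m²]
Adding exponents of each base unit: kg: 1, m: -1, s: -2
SI base units of pressure: kg/(m·s²)

Answer: kg/(m·s²)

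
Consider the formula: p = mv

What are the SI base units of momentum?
Units of each symbol in p = mv:
  m (mass): kg
  v (velocity): m/s

Multiplying the contributions: [kg] · [m/s]
Adding exponents of each base unit: kg: 1, m: 1, s: -1
SI base units of momentum: kg·m/s

Answer: kg·m/s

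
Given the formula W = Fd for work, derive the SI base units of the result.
Units of each symbol in W = Fd:
  F (force): kg·m/s²
  d (displacement): m

Multiplying the contributions: [kg·m/s²] · [m]
Adding exponents of each base unit: kg: 1, m: 2, s: -2
SI base units of work: kg·m²/s²

Answer: kg·m²/s²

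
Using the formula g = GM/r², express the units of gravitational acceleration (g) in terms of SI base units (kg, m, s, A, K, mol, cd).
Units of each symbol in g = GM/r²:
  G (gravitational constant): m³/(kg·s²)
  M (mass): kg
  r (distance): m  → to the power 2 in the denominator, contributes 1/m²

Multiplying the contributions: [m³/(kg·s²)] · [kg] · [1/m²]
Adding exponents of each base unit: m: 1, s: -2
SI base units of gravitational acceleration: m/s²

Answer: m/s²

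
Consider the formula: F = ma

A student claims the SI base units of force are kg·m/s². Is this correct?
Units of each symbol in F = ma:
  m (mass): kg
  a (acceleration): m/s²

Multiplying the contributions: [kg] · [m/s²]
Adding exponents of each base unit: kg: 1, m: 1, s: -2
SI base units of force: kg·m/s²

The claimed units kg·m/s² match the derived units, so the claim is correct.

Answer: Yes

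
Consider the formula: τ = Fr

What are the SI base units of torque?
Units of each symbol in τ = Fr:
  F (force): kg·m/s²
  r (lever arm): m

Multiplying the contributions: [kg·m/s²] · [m]
Adding exponents of each base unit: kg: 1, m: 2, s: -2
SI base units of torque: kg·m²/s²

Answer: kg·m²/s²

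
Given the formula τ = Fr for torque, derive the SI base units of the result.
Units of each symbol in τ = Fr:
  F (force): kg·m/s²
  r (lever arm): m

Multiplying the contributions: [kg·m/s²] · [m]
Adding exponents of each base unit: kg: 1, m: 2, s: -2
SI base units of torque: kg·m²/s²

Answer: kg·m²/s²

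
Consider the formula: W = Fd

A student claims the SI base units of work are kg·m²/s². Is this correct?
Units of each symbol in W = Fd:
  F (force): kg·m/s²
  d (displacement): m

Multiplying the contributions: [kg·m/s²] · [m]
Adding exponents of each base unit: kg: 1, m: 2, s: -2
SI base units of work: kg·m²/s²

The claimed units kg·m²/s² match the derived units, so the claim is correct.

Answer: Yes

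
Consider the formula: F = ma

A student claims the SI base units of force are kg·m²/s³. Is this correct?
Units of each symbol in F = ma:
  m (mass): kg
  a (acceleration): m/s²

Multiplying the contributions: [kg] · [m/s²]
Adding exponents of each base unit: kg: 1, m: 1, s: -2
SI base units of force: kg·m/s²

The claimed units kg·m²/s³ (exponents kg: 1, m: 2, s: -3) do not match the derived units kg·m/s² (exponents kg: 1, m: 1, s: -2), so the claim is incorrect.

Answer: No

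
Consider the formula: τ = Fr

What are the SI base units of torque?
Units of each symbol in τ = Fr:
  F (force): kg·m/s²
  r (lever arm): m

Multiplying the contributions: [kg·m/s²] · [m]
Adding exponents of each base unit: kg: 1, m: 2, s: -2
SI base units of torque: kg·m²/s²

Answer: kg·m²/s²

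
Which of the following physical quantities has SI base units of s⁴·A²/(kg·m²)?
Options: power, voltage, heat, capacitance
Checking the SI base units of each option:
  power (P = W/t): kg·m²/s³  ✗
  voltage (V = IR): kg·m²/(s³·A)  ✗
  heat (Q = mcΔT): kg·m²/s²  ✗
  capacitance (C = Q/V): s⁴·A²/(kg·m²)  ✓ matches

Only capacitance has units s⁴·A²/(kg·m²).

Answer: capacitance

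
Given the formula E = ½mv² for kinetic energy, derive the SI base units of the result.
Units of each symbol in E = ½mv²:
  m (mass): kg
  v (speed): m/s  → to the power 2, contributes m²/s²
  The factor ½ is dimensionless.

Multiplying the contributions: [kg] · [m²/s²]
Adding exponents of each base unit: kg: 1, m: 2, s: -2
SI base units of kinetic energy: kg·m²/s²

Answer: kg·m²/s²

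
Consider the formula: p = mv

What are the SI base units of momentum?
Units of each symbol in p = mv:
  m (mass): kg
  v (velocity): m/s

Multiplying the contributions: [kg] · [m/s]
Adding exponents of each base unit: kg: 1, m: 1, s: -1
SI base units of momentum: kg·m/s

Answer: kg·m/s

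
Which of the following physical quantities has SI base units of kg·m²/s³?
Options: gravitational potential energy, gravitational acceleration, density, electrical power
Checking the SI base units of each option:
  gravitational potential energy (U = -GMm/r): kg·m²/s²  ✗
  gravitational acceleration (g = GM/r²): m/s²  ✗
  density (ρ = m/V): kg/m³  ✗
  electrical power (P = IV): kg·m²/s³  ✓ matches

Only electrical power has units kg·m²/s³.

Answer: electrical power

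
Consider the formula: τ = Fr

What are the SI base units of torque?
Units of each symbol in τ = Fr:
  F (force): kg·m/s²
  r (lever arm): m

Multiplying the contributions: [kg·m/s²] · [m]
Adding exponents of each base unit: kg: 1, m: 2, s: -2
SI base units of torque: kg·m²/s²

Answer: kg·m²/s²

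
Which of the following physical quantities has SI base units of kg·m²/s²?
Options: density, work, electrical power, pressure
Checking the SI base units of each option:
  density (ρ = m/V): kg/m³  ✗
  work (W = Fd): kg·m²/s²  ✓ matches
  electrical power (P = IV): kg·m²/s³  ✗
  pressure (P = F/A): kg/(m·s²)  ✗

Only work has units kg·m²/s².

Answer: work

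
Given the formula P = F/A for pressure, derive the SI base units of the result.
Units of each symbol in P = F/A:
  F (force): kg·m/s²
  A (area): m²  → in the denominator, contributes 1/m²

Multiplying the contributions: [kg·m/s²] · [1/m²]
Adding exponents of each base unit: kg: 1, m: -1, s: -2
SI base units of pressure: kg/(m·s²)

Answer: kg/(m·s²)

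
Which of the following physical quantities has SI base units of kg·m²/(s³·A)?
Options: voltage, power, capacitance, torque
Checking the SI base units of each option:
  voltage (V = IR): kg·m²/(s³·A)  ✓ matches
  power (P = W/t): kg·m²/s³  ✗
  capacitance (C = Q/V): s⁴·A²/(kg·m²)  ✗
  torque (τ = Fr): kg·m²/s²  ✗

Only voltage has units kg·m²/(s³·A).

Answer: voltage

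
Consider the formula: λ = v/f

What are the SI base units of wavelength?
Units of each symbol in λ = v/f:
  v (wave speed): m/s
  f (frequency): 1/s  → in the denominator, contributes s

Multiplying the contributions: [m/s] · [s]
Adding exponents of each base unit: m: 1
SI base units of wavelength: m

Answer: m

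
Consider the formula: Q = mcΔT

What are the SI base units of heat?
Units of each symbol in Q = mcΔT:
  m (mass): kg
  c (specific heat capacity, in J/(kg·K)): m²/(s²·K)
  ΔT (temperature change): K

Multiplying the contributions: [kg] · [m²/(s²·K)] · [K]
Adding exponents of each base unit: kg: 1, m: 2, s: -2
SI base units of heat: kg·m²/s²

Answer: kg·m²/s²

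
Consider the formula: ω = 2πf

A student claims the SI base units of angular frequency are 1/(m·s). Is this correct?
Units of each symbol in ω = 2πf:
  f (frequency): 1/s
  The factor 2π is dimensionless.

Multiplying the contributions: [1/s]
Adding exponents of each base unit: s: -1
SI base units of angular frequency: 1/s

The claimed units 1/(m·s) (exponents m: -1, s: -1) do not match the derived units 1/s (exponents s: -1), so the claim is incorrect.

Answer: No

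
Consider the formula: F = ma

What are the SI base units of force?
Units of each symbol in F = ma:
  m (mass): kg
  a (acceleration): m/s²

Multiplying the contributions: [kg] · [m/s²]
Adding exponents of each base unit: kg: 1, m: 1, s: -2
SI base units of force: kg·m/s²

Answer: kg·m/s²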